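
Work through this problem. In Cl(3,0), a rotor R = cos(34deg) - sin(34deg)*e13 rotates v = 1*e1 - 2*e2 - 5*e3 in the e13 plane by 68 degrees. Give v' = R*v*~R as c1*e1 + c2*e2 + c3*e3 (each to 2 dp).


Rotor R = cos(34deg) - sin(34deg)*e13
Rotation angle theta = 2 * 34 = 68 degrees in the e13 plane (e1 -> e3).
The component perpendicular to the plane (e2) is invariant: v'_2 = v2 = -2.00
cos(68deg) = 0.3746, sin(68deg) = 0.9272
v'_1 = v1*cos(theta) - v3*sin(theta) = 1*0.3746 - (-5)*0.9272 = 5.01
v'_3 = v1*sin(theta) + v3*cos(theta) = 1*0.9272 + (-5)*0.3746 = -0.95
v' = 5.01*e1 - 2.00*e2 - 0.95*e3


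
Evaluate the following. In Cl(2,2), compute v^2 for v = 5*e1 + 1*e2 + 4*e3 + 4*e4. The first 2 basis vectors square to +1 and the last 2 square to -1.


v^2 = sum of c_i^2 * e_i^2
Positive signature terms (e_i^2 = +1): 5^2 + 1^2 = 26
Negative signature terms (e_j^2 = -1): 4^2 + 4^2 = 32
v^2 = 26 - 32 = -6


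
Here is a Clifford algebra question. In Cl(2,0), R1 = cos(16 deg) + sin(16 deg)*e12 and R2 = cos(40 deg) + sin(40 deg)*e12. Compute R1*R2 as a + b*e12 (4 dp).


Same-plane rotors commute and their half-angles add:
R1*R2 = cos(a1 + a2) + sin(a1 + a2)*e12.
a1 + a2 = 16 + 40 = 56 deg
cos(56 deg) = 0.5592
sin(56 deg) = 0.8290
R1*R2 = 0.5592 + 0.8290*e12


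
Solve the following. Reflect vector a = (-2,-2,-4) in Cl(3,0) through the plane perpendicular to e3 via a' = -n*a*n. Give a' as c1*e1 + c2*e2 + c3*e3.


Reflection formula: a' = -n*a*n, with n = e3 (unit vector, n^2 = 1).
For reflection through hyperplane perp to e3:
The component along e3 flips sign, others stay.
a = (-2, -2, -4)
a' = (-2, -2, 4)
a' = -2*e1 - 2*e2 + 4*e3


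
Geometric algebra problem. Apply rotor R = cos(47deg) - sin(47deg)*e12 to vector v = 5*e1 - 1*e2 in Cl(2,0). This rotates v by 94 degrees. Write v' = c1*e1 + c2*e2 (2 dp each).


Rotor R = cos(47deg) - sin(47deg)*e12
Rotation angle theta = 2 * 47 = 94 degrees
v' = R*v*~R rotates v by theta.
cos(94deg) = -0.0698, sin(94deg) = 0.9976
v'_1 = 5*cos(94deg) - (-1)*sin(94deg)
= 5*(-0.0698) - (-1)*0.9976
= 0.65
v'_2 = 5*sin(94deg) + (-1)*cos(94deg)
= 5*0.9976 + (-1)*(-0.0698)
= 5.06
v' = 0.65*e1 + 5.06*e2


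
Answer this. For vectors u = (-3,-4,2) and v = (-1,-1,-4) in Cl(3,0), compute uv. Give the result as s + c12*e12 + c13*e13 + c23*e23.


In Cl(3,0): e_i^2 = 1, e_ie_j = -e_je_i for i != j.
Scalar part = u . v = (-3)*(-1) + (-4)*(-1) + 2*(-4)
= 3 + 4 + (-8) = -1
e12 coeff = (-3)*(-1) - (-4)*(-1) = 3 - 4 = -1
e13 coeff = (-3)*(-4) - 2*(-1) = 12 - (-2) = 14
e23 coeff = (-4)*(-4) - 2*(-1) = 16 - (-2) = 18
uv = -1 - 1*e12 + 14*e13 + 18*e23


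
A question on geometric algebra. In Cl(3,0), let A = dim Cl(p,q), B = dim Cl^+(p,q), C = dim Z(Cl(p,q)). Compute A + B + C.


n = 3 + 0 = 3
Total dim = 2^3 = 8
Even subalgebra dim = 2^2 = 4
n is odd, so center dim = 2
Sum = 8 + 4 + 2 = 14


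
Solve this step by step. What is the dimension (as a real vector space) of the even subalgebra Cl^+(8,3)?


Even subalgebra dimension = 2^(n-1)
n = 8 + 3 = 11
2^(11 - 1) = 2^10 = 1024
Verification: sum of C(11,k) for even k = 1 + 55 + 330 + 462 + 165 + 11 = 1024
Result = 1024


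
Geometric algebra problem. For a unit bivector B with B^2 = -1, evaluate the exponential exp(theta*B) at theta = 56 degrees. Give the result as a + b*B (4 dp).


For a unit bivector B with B^2 = -1, the exponential series gives
e^(theta*B) = cos(theta) + sin(theta)*B (the GA analogue of Euler's formula).
theta = 56 degrees = 0.977384 rad
cos(56 deg) = 0.5592
sin(56 deg) = 0.8290
exp(theta*B) = 0.5592 + 0.8290*B


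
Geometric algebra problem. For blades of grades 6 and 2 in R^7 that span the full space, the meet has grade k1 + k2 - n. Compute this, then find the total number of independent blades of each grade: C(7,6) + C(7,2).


Meet grade = grade(A) + grade(B) - n
= 6 + 2 - 7 = 1
C(7,6) = 7
C(7,2) = 21
dim_A + dim_B = 7 + 21 = 28


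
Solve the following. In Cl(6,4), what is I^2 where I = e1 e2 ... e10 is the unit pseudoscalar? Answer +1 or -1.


The pseudoscalar I = e1...e_n (product of all n generators) of Cl(p,q) satisfies I^2 = (-1)^(q + n(n-1)/2).
p = 6, q = 4, n = p + q = 10
n(n-1)/2 = 10 * 9 / 2 = 45
Exponent = q + n(n-1)/2 = 4 + 45 = 49
I^2 = (-1)^49 = -1


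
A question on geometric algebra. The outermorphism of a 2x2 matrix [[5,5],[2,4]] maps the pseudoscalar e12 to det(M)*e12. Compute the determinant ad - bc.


The outermorphism of a linear map f sends e1^e2 to f(e1)^f(e2).
f(e1) = 5*e1 + 2*e2
f(e2) = 5*e1 + 4*e2
f(e1) ^ f(e2) = (5*e1 + 2*e2) ^ (5*e1 + 4*e2)
= 5*4*e12 + 2*5*e21
= (20 - 10)*e12
= 10*e12
Coefficient = 10


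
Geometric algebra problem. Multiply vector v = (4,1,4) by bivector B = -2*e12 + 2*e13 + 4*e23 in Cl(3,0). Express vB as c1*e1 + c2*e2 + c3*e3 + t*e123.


vB has grade-1 (vector) and grade-3 (trivector) parts: vB = (v _| B) + (v ^ B).
Vector part <vB>_1:
  e1: -v2*b12 - v3*b13 = -(1)*(-2) - (4)*(2) = -6
  e2: v1*b12 - v3*b23 = (4)*(-2) - (4)*(4) = -24
  e3: v1*b13 + v2*b23 = (4)*(2) + (1)*(4) = 12
Trivector part <vB>_3:
  e123: v1*b23 - v2*b13 + v3*b12 = (4)*(4) - (1)*(2) + (4)*(-2) = 6
vB = -6*e1 - 24*e2 + 12*e3 + 6*e123


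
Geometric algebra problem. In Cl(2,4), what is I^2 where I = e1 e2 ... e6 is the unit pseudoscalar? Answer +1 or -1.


The pseudoscalar I = e1...e_n (product of all n generators) of Cl(p,q) satisfies I^2 = (-1)^(q + n(n-1)/2).
p = 2, q = 4, n = p + q = 6
n(n-1)/2 = 6 * 5 / 2 = 15
Exponent = q + n(n-1)/2 = 4 + 15 = 19
I^2 = (-1)^19 = -1


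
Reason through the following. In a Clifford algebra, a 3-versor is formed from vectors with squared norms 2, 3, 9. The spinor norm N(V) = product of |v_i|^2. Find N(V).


Spinor norm N(V) = |v1|^2 * |v2|^2 * ... * |v3|^2
= 2 * 3 * 9
Running product: 2, 6, 54
N(V) = 54


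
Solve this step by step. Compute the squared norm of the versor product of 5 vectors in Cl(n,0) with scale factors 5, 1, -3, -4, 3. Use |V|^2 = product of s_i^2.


Each vector v_i has |v_i|^2 = s_i^2
Squared scales: 5^2 = 25, 1^2 = 1, (-3)^2 = 9, (-4)^2 = 16, 3^2 = 9
|V|^2 = 25 * 1 * 9 * 16 * 9
= 32400


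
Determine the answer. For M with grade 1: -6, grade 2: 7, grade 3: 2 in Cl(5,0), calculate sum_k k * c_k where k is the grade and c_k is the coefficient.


Grade-weighted sum = sum of grade_k * coefficient_k
1*(-6) = -6
2*7 = 14
3*2 = 6
Total = -6 + 14 + 6 = 14


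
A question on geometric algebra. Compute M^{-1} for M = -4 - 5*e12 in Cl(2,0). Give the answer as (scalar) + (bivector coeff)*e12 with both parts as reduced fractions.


M = -4 - 5*e12, where e12^2 = -1.
Since M commutes with its reverse ~M = a - b*e12, M * ~M = a^2 - b^2*e12^2 = a^2 + b^2.
So M^{-1} = ~M / (a^2 + b^2) = (a - b*e12)/(a^2 + b^2).
a^2 + b^2 = 16 + 25 = 41
Scalar part = -4/41 = -4/41
Bivector coeff = 5/41 = 5/41
M^{-1} = -4/41 + 5/41*e12


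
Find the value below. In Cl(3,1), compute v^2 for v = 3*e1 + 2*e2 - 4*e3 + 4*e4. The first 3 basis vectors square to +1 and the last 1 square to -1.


v^2 = sum of c_i^2 * e_i^2
Positive signature terms (e_i^2 = +1): 3^2 + 2^2 + (-4)^2 = 29
Negative signature terms (e_j^2 = -1): 4^2 = 16
v^2 = 29 - 16 = 13


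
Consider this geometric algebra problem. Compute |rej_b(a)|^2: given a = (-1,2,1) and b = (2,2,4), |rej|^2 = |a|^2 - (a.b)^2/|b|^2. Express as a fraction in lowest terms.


|a|^2 = (-1)^2 + 2^2 + 1^2 = 6
|b|^2 = 2^2 + 2^2 + 4^2 = 24
a . b = (-1)*2 + 2*2 + 1*4 = 6
(a.b)^2 = 6^2 = 36
|rej|^2 = 6 - 36/24
= (144 - 36)/24
= 108/24
In lowest terms: 9/2


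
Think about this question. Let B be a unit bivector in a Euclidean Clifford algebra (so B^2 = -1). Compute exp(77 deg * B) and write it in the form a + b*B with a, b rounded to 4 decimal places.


For a unit bivector B with B^2 = -1, the exponential series gives
e^(theta*B) = cos(theta) + sin(theta)*B (the GA analogue of Euler's formula).
theta = 77 degrees = 1.343904 rad
cos(77 deg) = 0.2250
sin(77 deg) = 0.9744
exp(theta*B) = 0.2250 + 0.9744*B


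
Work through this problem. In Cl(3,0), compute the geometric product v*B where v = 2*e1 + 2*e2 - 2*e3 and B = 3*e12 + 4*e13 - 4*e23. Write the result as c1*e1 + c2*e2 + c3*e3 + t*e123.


vB has grade-1 (vector) and grade-3 (trivector) parts: vB = (v _| B) + (v ^ B).
Vector part <vB>_1:
  e1: -v2*b12 - v3*b13 = -(2)*(3) - (-2)*(4) = 2
  e2: v1*b12 - v3*b23 = (2)*(3) - (-2)*(-4) = -2
  e3: v1*b13 + v2*b23 = (2)*(4) + (2)*(-4) = 0
Trivector part <vB>_3:
  e123: v1*b23 - v2*b13 + v3*b12 = (2)*(-4) - (2)*(4) + (-2)*(3) = -22
vB = 2*e1 - 2*e2 + 0*e3 - 22*e123


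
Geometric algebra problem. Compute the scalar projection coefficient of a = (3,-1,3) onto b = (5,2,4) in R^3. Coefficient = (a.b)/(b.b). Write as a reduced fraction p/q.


Projection coefficient = (a . b) / (b . b)
a . b = 3*5 + (-1)*2 + 3*4
= 15 + (-2) + 12 = 25
b . b = 5^2 + 2^2 + 4^2
= 25 + 4 + 16 = 45
Coefficient = 25/45
In lowest terms: 5/9


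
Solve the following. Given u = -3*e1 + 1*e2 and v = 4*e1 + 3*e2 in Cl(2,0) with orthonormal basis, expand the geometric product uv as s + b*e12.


Expand: (-3*e1 + 1*e2)(4*e1 + 3*e2)
= (-3)*4*e1e1 + (-3)*3*e1e2 + 1*4*e2e1 + 1*3*e2e2
Using e1^2 = e2^2 = 1, e2e1 = -e1e2:
Scalar part s = (-3)*4 + 1*3 = -12 + 3 = -9
Bivector part b = (-3)*3 - 1*4 = -9 - 4 = -13
uv = -9 - 13*e12


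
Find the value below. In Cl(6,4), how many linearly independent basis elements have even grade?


Even subalgebra dimension = 2^(n-1)
n = 6 + 4 = 10
2^(10 - 1) = 2^9 = 512
Verification: sum of C(10,k) for even k = 1 + 45 + 210 + 210 + 45 + 1 = 512
Result = 512


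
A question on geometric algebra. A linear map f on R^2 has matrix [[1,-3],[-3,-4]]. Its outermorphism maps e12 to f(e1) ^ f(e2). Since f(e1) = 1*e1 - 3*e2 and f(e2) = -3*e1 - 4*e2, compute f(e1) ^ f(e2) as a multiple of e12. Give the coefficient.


The outermorphism of a linear map f sends e1^e2 to f(e1)^f(e2).
f(e1) = 1*e1 - 3*e2
f(e2) = -3*e1 - 4*e2
f(e1) ^ f(e2) = (1*e1 - 3*e2) ^ (-3*e1 - 4*e2)
= 1*(-4)*e12 + (-3)*(-3)*e21
= (-4 - 9)*e12
= -13*e12
Coefficient = -13


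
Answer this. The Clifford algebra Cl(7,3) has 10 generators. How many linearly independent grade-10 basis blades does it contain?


Number of grade-k basis blades in Cl(p,q) with n = p + q is C(n, k).
n = 7 + 3 = 10
C(10, 10) = 10! / (10! * 0!)
= 3628800 / (3628800 * 1)
= 1


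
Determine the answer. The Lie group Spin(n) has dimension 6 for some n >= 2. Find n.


dim Spin(n) = dim so(n) = n(n-1)/2.
Solve n(n-1)/2 = 6, i.e. n^2 - n - 12 = 0.
Discriminant = 1 + 8*6 = 49
n = (1 + sqrt(49))/2 = (1 + 7)/2 = 4


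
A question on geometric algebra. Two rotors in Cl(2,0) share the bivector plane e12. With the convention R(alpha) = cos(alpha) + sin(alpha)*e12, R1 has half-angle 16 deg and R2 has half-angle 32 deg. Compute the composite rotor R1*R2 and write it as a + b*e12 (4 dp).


Same-plane rotors commute and their half-angles add:
R1*R2 = cos(a1 + a2) + sin(a1 + a2)*e12.
a1 + a2 = 16 + 32 = 48 deg
cos(48 deg) = 0.6691
sin(48 deg) = 0.7431
R1*R2 = 0.6691 + 0.7431*e12


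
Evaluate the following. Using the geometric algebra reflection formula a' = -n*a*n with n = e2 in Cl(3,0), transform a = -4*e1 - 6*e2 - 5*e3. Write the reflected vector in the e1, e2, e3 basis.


Reflection formula: a' = -n*a*n, with n = e2 (unit vector, n^2 = 1).
For reflection through hyperplane perp to e2:
The component along e2 flips sign, others stay.
a = (-4, -6, -5)
a' = (-4, 6, -5)
a' = -4*e1 + 6*e2 - 5*e3


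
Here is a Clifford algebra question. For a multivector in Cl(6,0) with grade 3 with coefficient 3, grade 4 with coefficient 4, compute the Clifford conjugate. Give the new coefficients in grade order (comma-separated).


Clifford conjugate sign for grade k: (-1)^(k(k+1)/2)
Grade 3: (-1)^(3*4/2) = (-1)^6 = 1, coeff 3 -> 3
Grade 4: (-1)^(4*5/2) = (-1)^10 = 1, coeff 4 -> 4
Conjugated coefficients: 3, 4


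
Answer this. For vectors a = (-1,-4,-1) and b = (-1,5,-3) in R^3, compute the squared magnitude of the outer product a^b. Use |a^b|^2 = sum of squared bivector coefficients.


a wedge b = (a1*b2 - a2*b1)*e12 + (a1*b3 - a3*b1)*e13 + (a2*b3 - a3*b2)*e23
e12 coeff: (-1)*5 - (-4)*(-1) = -5 - 4 = -9
e13 coeff: (-1)*(-3) - (-1)*(-1) = 3 - 1 = 2
e23 coeff: (-4)*(-3) - (-1)*5 = 12 - (-5) = 17
|a wedge b|^2 = (-9)^2 + 2^2 + 17^2
= 81 + 4 + 289
= 374


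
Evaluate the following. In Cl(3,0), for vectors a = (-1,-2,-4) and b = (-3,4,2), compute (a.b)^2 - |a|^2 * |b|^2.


a . b = (-1)*(-3) + (-2)*4 + (-4)*2
= 3 + (-8) + (-8) = -13
|a|^2 = (-1)^2 + (-2)^2 + (-4)^2 = 21
|b|^2 = (-3)^2 + 4^2 + 2^2 = 29
(a.b)^2 = (-13)^2 = 169
|a|^2 * |b|^2 = 21 * 29 = 609
Result = 169 - 609 = -440


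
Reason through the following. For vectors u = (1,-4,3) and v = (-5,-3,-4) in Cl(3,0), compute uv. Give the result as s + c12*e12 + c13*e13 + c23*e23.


In Cl(3,0): e_i^2 = 1, e_ie_j = -e_je_i for i != j.
Scalar part = u . v = 1*(-5) + (-4)*(-3) + 3*(-4)
= -5 + 12 + (-12) = -5
e12 coeff = 1*(-3) - (-4)*(-5) = -3 - 20 = -23
e13 coeff = 1*(-4) - 3*(-5) = -4 - (-15) = 11
e23 coeff = (-4)*(-4) - 3*(-3) = 16 - (-9) = 25
uv = -5 - 23*e12 + 11*e13 + 25*e23


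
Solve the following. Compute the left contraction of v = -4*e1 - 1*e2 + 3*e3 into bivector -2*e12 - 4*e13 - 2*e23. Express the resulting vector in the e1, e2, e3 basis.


Left contraction v _| B = <vB>_1 (grade-1 part of the geometric product vB).
Using e1_|e12 = e2, e2_|e12 = -e1, e1_|e13 = e3, e3_|e13 = -e1, e2_|e23 = e3, e3_|e23 = -e2:
e1 coeff: -v2*b12 - v3*b13 = -(-1)*(-2) - (3)*(-4) = 10
e2 coeff: v1*b12 - v3*b23 = (-4)*(-2) - (3)*(-2) = 14
e3 coeff: v1*b13 + v2*b23 = (-4)*(-4) + (-1)*(-2) = 18
v _| B = 10*e1 + 14*e2 + 18*e3


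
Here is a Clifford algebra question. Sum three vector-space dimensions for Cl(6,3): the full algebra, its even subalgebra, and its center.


n = 6 + 3 = 9
Total dim = 2^9 = 512
Even subalgebra dim = 2^8 = 256
n is odd, so center dim = 2
Sum = 512 + 256 + 2 = 770


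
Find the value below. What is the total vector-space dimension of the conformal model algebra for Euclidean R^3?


The conformal model of R^3 uses Cl(4,1): the 3 Euclidean generators plus two extra orthogonal generators e+ (e+^2 = +1) and e- (e-^2 = -1), from which the null vectors e0, einf are built.
Number of generators m = 3 + 2 = 5.
dim Cl(p,q) = 2^m = 2^5 = 32


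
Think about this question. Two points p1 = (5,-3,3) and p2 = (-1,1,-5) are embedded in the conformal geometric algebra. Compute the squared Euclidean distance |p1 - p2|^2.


p1 - p2 = (6, -4, 8)
|p1 - p2|^2 = 6^2 + (-4)^2 + 8^2
= 36 + 16 + 64
= 116


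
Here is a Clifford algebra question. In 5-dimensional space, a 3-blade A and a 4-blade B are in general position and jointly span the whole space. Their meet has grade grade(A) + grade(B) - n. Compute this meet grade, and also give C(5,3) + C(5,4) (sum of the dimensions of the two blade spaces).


Meet grade = grade(A) + grade(B) - n
= 3 + 4 - 5 = 2
C(5,3) = 10
C(5,4) = 5
dim_A + dim_B = 10 + 5 = 15


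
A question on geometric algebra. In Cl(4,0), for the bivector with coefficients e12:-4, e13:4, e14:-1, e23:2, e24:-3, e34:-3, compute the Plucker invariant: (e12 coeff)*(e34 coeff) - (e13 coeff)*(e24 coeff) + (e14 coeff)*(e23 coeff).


Plucker relation: af - be + cd
a*f = (-4)*(-3) = 12
b*e = 4*(-3) = -12
c*d = (-1)*2 = -2
af - be + cd = 12 - (-12) + (-2)
= 22


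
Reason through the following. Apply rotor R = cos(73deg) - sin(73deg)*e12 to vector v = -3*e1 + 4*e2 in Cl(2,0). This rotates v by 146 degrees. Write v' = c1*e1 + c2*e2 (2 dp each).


Rotor R = cos(73deg) - sin(73deg)*e12
Rotation angle theta = 2 * 73 = 146 degrees
v' = R*v*~R rotates v by theta.
cos(146deg) = -0.8290, sin(146deg) = 0.5592
v'_1 = -3*cos(146deg) - 4*sin(146deg)
= -3*(-0.8290) - 4*0.5592
= 0.25
v'_2 = -3*sin(146deg) + 4*cos(146deg)
= -3*0.5592 + 4*(-0.8290)
= -4.99
v' = 0.25*e1 - 4.99*e2


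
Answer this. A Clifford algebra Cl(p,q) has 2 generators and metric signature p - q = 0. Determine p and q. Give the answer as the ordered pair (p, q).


We need p + q = 2 and p - q = 0.
Adding: 2p = 2 + 0 = 2, so p = 1.
Then q = 2 - 1 = 1.
(p, q) = (1, 1)


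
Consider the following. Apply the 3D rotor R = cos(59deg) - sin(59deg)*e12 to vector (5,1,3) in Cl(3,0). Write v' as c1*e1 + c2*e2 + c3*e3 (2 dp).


Rotor R = cos(59deg) - sin(59deg)*e12
Rotation angle theta = 2 * 59 = 118 degrees in the e12 plane (e1 -> e2).
The component perpendicular to the plane (e3) is invariant: v'_3 = v3 = 3.00
cos(118deg) = -0.4695, sin(118deg) = 0.8829
v'_1 = v1*cos(theta) - v2*sin(theta) = 5*(-0.4695) - 1*0.8829 = -3.23
v'_2 = v1*sin(theta) + v2*cos(theta) = 5*0.8829 + 1*(-0.4695) = 3.95
v' = -3.23*e1 + 3.95*e2 + 3.00*e3


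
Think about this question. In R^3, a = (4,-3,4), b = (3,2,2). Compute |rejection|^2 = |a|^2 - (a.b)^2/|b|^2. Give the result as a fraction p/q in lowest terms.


|a|^2 = 4^2 + (-3)^2 + 4^2 = 41
|b|^2 = 3^2 + 2^2 + 2^2 = 17
a . b = 4*3 + (-3)*2 + 4*2 = 14
(a.b)^2 = 14^2 = 196
|rej|^2 = 41 - 196/17
= (697 - 196)/17
= 501/17
In lowest terms: 501/17


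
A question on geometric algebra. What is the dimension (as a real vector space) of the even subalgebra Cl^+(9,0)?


Even subalgebra dimension = 2^(n-1)
n = 9 + 0 = 9
2^(9 - 1) = 2^8 = 256
Verification: sum of C(9,k) for even k = 1 + 36 + 126 + 84 + 9 = 256
Result = 256


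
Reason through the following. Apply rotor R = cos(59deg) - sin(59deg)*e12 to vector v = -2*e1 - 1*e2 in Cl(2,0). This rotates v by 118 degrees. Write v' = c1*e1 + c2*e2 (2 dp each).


Rotor R = cos(59deg) - sin(59deg)*e12
Rotation angle theta = 2 * 59 = 118 degrees
v' = R*v*~R rotates v by theta.
cos(118deg) = -0.4695, sin(118deg) = 0.8829
v'_1 = -2*cos(118deg) - (-1)*sin(118deg)
= -2*(-0.4695) - (-1)*0.8829
= 1.82
v'_2 = -2*sin(118deg) + (-1)*cos(118deg)
= -2*0.8829 + (-1)*(-0.4695)
= -1.30
v' = 1.82*e1 - 1.30*e2


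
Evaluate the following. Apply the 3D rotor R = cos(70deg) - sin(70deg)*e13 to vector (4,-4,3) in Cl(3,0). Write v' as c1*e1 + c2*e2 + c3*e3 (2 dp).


Rotor R = cos(70deg) - sin(70deg)*e13
Rotation angle theta = 2 * 70 = 140 degrees in the e13 plane (e1 -> e3).
The component perpendicular to the plane (e2) is invariant: v'_2 = v2 = -4.00
cos(140deg) = -0.7660, sin(140deg) = 0.6428
v'_1 = v1*cos(theta) - v3*sin(theta) = 4*(-0.7660) - 3*0.6428 = -4.99
v'_3 = v1*sin(theta) + v3*cos(theta) = 4*0.6428 + 3*(-0.7660) = 0.27
v' = -4.99*e1 - 4.00*e2 + 0.27*e3


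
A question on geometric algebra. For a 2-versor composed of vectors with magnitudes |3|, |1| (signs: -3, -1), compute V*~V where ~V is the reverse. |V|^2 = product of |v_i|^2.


Each vector v_i has |v_i|^2 = s_i^2
Squared scales: (-3)^2 = 9, (-1)^2 = 1
|V|^2 = 9 * 1
= 9


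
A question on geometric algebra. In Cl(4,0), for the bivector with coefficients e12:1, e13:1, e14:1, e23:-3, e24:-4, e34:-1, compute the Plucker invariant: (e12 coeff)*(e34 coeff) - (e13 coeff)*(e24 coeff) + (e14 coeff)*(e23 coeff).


Plucker relation: af - be + cd
a*f = 1*(-1) = -1
b*e = 1*(-4) = -4
c*d = 1*(-3) = -3
af - be + cd = -1 - (-4) + (-3)
= 0


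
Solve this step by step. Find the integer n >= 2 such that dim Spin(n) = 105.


dim Spin(n) = dim so(n) = n(n-1)/2.
Solve n(n-1)/2 = 105, i.e. n^2 - n - 210 = 0.
Discriminant = 1 + 8*105 = 841
n = (1 + sqrt(841))/2 = (1 + 29)/2 = 15


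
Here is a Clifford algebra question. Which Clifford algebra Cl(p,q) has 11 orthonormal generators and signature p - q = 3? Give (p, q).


We need p + q = 11 and p - q = 3.
Adding: 2p = 11 + 3 = 14, so p = 7.
Then q = 11 - 7 = 4.
(p, q) = (7, 4)


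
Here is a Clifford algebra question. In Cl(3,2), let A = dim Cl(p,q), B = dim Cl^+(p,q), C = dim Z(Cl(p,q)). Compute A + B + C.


n = 3 + 2 = 5
Total dim = 2^5 = 32
Even subalgebra dim = 2^4 = 16
n is odd, so center dim = 2
Sum = 32 + 16 + 2 = 50


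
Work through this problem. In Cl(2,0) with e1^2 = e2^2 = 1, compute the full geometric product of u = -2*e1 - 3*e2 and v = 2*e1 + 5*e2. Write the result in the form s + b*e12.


Expand: (-2*e1 - 3*e2)(2*e1 + 5*e2)
= (-2)*2*e1e1 + (-2)*5*e1e2 + (-3)*2*e2e1 + (-3)*5*e2e2
Using e1^2 = e2^2 = 1, e2e1 = -e1e2:
Scalar part s = (-2)*2 + (-3)*5 = -4 + (-15) = -19
Bivector part b = (-2)*5 - (-3)*2 = -10 - (-6) = -4
uv = -19 - 4*e12


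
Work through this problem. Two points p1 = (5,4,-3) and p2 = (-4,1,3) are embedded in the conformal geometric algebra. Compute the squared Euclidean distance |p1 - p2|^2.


p1 - p2 = (9, 3, -6)
|p1 - p2|^2 = 9^2 + 3^2 + (-6)^2
= 81 + 9 + 36
= 126


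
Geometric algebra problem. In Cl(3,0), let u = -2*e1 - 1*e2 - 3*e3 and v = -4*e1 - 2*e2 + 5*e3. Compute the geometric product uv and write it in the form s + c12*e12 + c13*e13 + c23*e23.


In Cl(3,0): e_i^2 = 1, e_ie_j = -e_je_i for i != j.
Scalar part = u . v = (-2)*(-4) + (-1)*(-2) + (-3)*5
= 8 + 2 + (-15) = -5
e12 coeff = (-2)*(-2) - (-1)*(-4) = 4 - 4 = 0
e13 coeff = (-2)*5 - (-3)*(-4) = -10 - 12 = -22
e23 coeff = (-1)*5 - (-3)*(-2) = -5 - 6 = -11
uv = -5 + 0*e12 - 22*e13 - 11*e23


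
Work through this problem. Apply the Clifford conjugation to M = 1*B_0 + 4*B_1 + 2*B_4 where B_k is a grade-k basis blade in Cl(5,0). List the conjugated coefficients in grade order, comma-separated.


Clifford conjugate sign for grade k: (-1)^(k(k+1)/2)
Grade 0: (-1)^(0*1/2) = (-1)^0 = 1, coeff 1 -> 1
Grade 1: (-1)^(1*2/2) = (-1)^1 = -1, coeff 4 -> -4
Grade 4: (-1)^(4*5/2) = (-1)^10 = 1, coeff 2 -> 2
Conjugated coefficients: 1, -4, 2


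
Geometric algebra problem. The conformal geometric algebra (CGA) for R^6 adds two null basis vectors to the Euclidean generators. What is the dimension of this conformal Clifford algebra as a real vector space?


The conformal model of R^6 uses Cl(7,1): the 6 Euclidean generators plus two extra orthogonal generators e+ (e+^2 = +1) and e- (e-^2 = -1), from which the null vectors e0, einf are built.
Number of generators m = 6 + 2 = 8.
dim Cl(p,q) = 2^m = 2^8 = 256


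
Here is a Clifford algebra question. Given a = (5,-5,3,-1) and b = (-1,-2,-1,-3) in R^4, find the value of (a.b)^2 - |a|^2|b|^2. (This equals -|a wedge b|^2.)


a . b = 5*(-1) + (-5)*(-2) + 3*(-1) + (-1)*(-3)
= -5 + 10 + (-3) + 3 = 5
|a|^2 = 5^2 + (-5)^2 + 3^2 + (-1)^2 = 60
|b|^2 = (-1)^2 + (-2)^2 + (-1)^2 + (-3)^2 = 15
(a.b)^2 = 5^2 = 25
|a|^2 * |b|^2 = 60 * 15 = 900
Result = 25 - 900 = -875


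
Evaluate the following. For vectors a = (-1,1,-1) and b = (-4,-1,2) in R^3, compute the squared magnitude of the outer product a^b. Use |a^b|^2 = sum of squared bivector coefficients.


a wedge b = (a1*b2 - a2*b1)*e12 + (a1*b3 - a3*b1)*e13 + (a2*b3 - a3*b2)*e23
e12 coeff: (-1)*(-1) - 1*(-4) = 1 - (-4) = 5
e13 coeff: (-1)*2 - (-1)*(-4) = -2 - 4 = -6
e23 coeff: 1*2 - (-1)*(-1) = 2 - 1 = 1
|a wedge b|^2 = 5^2 + (-6)^2 + 1^2
= 25 + 36 + 1
= 62


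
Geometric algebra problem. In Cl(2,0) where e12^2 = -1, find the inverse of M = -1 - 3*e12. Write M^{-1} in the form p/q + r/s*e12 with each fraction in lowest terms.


M = -1 - 3*e12, where e12^2 = -1.
Since M commutes with its reverse ~M = a - b*e12, M * ~M = a^2 - b^2*e12^2 = a^2 + b^2.
So M^{-1} = ~M / (a^2 + b^2) = (a - b*e12)/(a^2 + b^2).
a^2 + b^2 = 1 + 9 = 10
Scalar part = -1/10 = -1/10
Bivector coeff = 3/10 = 3/10
M^{-1} = -1/10 + 3/10*e12


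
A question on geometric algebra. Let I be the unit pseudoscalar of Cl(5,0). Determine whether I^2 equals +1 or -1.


The pseudoscalar I = e1...e_n (product of all n generators) of Cl(p,q) satisfies I^2 = (-1)^(q + n(n-1)/2).
p = 5, q = 0, n = p + q = 5
n(n-1)/2 = 5 * 4 / 2 = 10
Exponent = q + n(n-1)/2 = 0 + 10 = 10
I^2 = (-1)^10 = +1


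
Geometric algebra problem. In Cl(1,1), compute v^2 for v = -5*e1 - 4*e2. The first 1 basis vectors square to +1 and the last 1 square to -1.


v^2 = sum of c_i^2 * e_i^2
Positive signature terms (e_i^2 = +1): (-5)^2 = 25
Negative signature terms (e_j^2 = -1): (-4)^2 = 16
v^2 = 25 - 16 = 9


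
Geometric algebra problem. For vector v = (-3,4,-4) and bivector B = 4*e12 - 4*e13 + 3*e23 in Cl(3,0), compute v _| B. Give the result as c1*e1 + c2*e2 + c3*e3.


Left contraction v _| B = <vB>_1 (grade-1 part of the geometric product vB).
Using e1_|e12 = e2, e2_|e12 = -e1, e1_|e13 = e3, e3_|e13 = -e1, e2_|e23 = e3, e3_|e23 = -e2:
e1 coeff: -v2*b12 - v3*b13 = -(4)*(4) - (-4)*(-4) = -32
e2 coeff: v1*b12 - v3*b23 = (-3)*(4) - (-4)*(3) = 0
e3 coeff: v1*b13 + v2*b23 = (-3)*(-4) + (4)*(3) = 24
v _| B = -32*e1 + 0*e2 + 24*e3


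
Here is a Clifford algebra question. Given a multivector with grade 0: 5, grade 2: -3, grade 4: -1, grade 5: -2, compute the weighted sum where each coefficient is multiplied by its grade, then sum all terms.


Grade-weighted sum = sum of grade_k * coefficient_k
0*5 = 0
2*(-3) = -6
4*(-1) = -4
5*(-2) = -10
Total = 0 + (-6) + (-4) + (-10) = -20


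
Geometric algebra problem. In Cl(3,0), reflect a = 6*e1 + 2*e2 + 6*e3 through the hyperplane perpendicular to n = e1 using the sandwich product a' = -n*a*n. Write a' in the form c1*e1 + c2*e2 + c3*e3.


Reflection formula: a' = -n*a*n, with n = e1 (unit vector, n^2 = 1).
For reflection through hyperplane perp to e1:
The component along e1 flips sign, others stay.
a = (6, 2, 6)
a' = (-6, 2, 6)
a' = -6*e1 + 2*e2 + 6*e3


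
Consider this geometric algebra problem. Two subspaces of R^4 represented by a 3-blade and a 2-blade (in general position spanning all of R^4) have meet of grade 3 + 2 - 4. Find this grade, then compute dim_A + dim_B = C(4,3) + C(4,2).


Meet grade = grade(A) + grade(B) - n
= 3 + 2 - 4 = 1
C(4,3) = 4
C(4,2) = 6
dim_A + dim_B = 4 + 6 = 10


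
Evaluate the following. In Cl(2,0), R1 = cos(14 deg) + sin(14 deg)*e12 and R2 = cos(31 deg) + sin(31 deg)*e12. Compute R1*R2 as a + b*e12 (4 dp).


Same-plane rotors commute and their half-angles add:
R1*R2 = cos(a1 + a2) + sin(a1 + a2)*e12.
a1 + a2 = 14 + 31 = 45 deg
cos(45 deg) = 0.7071
sin(45 deg) = 0.7071
R1*R2 = 0.7071 + 0.7071*e12


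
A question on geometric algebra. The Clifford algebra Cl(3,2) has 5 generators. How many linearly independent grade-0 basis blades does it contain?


Number of grade-k basis blades in Cl(p,q) with n = p + q is C(n, k).
n = 3 + 2 = 5
C(5, 0) = 5! / (0! * 5!)
= 120 / (1 * 120)
= 1


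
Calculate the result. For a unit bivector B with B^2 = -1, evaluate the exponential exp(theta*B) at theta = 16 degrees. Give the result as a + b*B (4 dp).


For a unit bivector B with B^2 = -1, the exponential series gives
e^(theta*B) = cos(theta) + sin(theta)*B (the GA analogue of Euler's formula).
theta = 16 degrees = 0.279253 rad
cos(16 deg) = 0.9613
sin(16 deg) = 0.2756
exp(theta*B) = 0.9613 + 0.2756*B


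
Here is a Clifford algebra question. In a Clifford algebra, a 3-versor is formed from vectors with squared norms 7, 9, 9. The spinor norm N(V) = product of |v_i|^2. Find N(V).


Spinor norm N(V) = |v1|^2 * |v2|^2 * ... * |v3|^2
= 7 * 9 * 9
Running product: 7, 63, 567
N(V) = 567


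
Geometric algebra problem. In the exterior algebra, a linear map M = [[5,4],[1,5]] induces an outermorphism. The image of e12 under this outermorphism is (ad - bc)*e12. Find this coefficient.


The outermorphism of a linear map f sends e1^e2 to f(e1)^f(e2).
f(e1) = 5*e1 + 1*e2
f(e2) = 4*e1 + 5*e2
f(e1) ^ f(e2) = (5*e1 + 1*e2) ^ (4*e1 + 5*e2)
= 5*5*e12 + 1*4*e21
= (25 - 4)*e12
= 21*e12
Coefficient = 21


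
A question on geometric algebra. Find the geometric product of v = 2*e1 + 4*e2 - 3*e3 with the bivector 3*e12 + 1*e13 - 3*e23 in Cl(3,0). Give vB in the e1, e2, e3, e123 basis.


vB has grade-1 (vector) and grade-3 (trivector) parts: vB = (v _| B) + (v ^ B).
Vector part <vB>_1:
  e1: -v2*b12 - v3*b13 = -(4)*(3) - (-3)*(1) = -9
  e2: v1*b12 - v3*b23 = (2)*(3) - (-3)*(-3) = -3
  e3: v1*b13 + v2*b23 = (2)*(1) + (4)*(-3) = -10
Trivector part <vB>_3:
  e123: v1*b23 - v2*b13 + v3*b12 = (2)*(-3) - (4)*(1) + (-3)*(3) = -19
vB = -9*e1 - 3*e2 - 10*e3 - 19*e123


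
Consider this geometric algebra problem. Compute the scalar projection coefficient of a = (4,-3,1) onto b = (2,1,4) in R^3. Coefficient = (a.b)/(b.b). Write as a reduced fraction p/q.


Projection coefficient = (a . b) / (b . b)
a . b = 4*2 + (-3)*1 + 1*4
= 8 + (-3) + 4 = 9
b . b = 2^2 + 1^2 + 4^2
= 4 + 1 + 16 = 21
Coefficient = 9/21
In lowest terms: 3/7


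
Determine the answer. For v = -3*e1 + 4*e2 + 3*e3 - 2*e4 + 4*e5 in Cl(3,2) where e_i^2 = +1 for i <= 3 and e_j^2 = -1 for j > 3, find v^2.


v^2 = sum of c_i^2 * e_i^2
Positive signature terms (e_i^2 = +1): (-3)^2 + 4^2 + 3^2 = 34
Negative signature terms (e_j^2 = -1): (-2)^2 + 4^2 = 20
v^2 = 34 - 20 = 14


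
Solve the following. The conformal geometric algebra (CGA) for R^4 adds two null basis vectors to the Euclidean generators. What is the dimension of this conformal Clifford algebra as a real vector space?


The conformal model of R^4 uses Cl(5,1): the 4 Euclidean generators plus two extra orthogonal generators e+ (e+^2 = +1) and e- (e-^2 = -1), from which the null vectors e0, einf are built.
Number of generators m = 4 + 2 = 6.
dim Cl(p,q) = 2^m = 2^6 = 64


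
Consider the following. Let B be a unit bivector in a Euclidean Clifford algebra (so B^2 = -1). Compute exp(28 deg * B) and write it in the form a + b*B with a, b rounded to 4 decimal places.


For a unit bivector B with B^2 = -1, the exponential series gives
e^(theta*B) = cos(theta) + sin(theta)*B (the GA analogue of Euler's formula).
theta = 28 degrees = 0.488692 rad
cos(28 deg) = 0.8829
sin(28 deg) = 0.4695
exp(theta*B) = 0.8829 + 0.4695*B


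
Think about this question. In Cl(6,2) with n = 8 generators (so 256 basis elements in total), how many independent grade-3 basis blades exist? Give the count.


Number of grade-k basis blades in Cl(p,q) with n = p + q is C(n, k).
n = 6 + 2 = 8
C(8, 3) = 8! / (3! * 5!)
= 40320 / (6 * 120)
= 56


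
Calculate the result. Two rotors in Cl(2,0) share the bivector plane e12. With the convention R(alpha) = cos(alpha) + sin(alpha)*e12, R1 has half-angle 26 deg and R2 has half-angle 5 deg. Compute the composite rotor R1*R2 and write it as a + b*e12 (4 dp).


Same-plane rotors commute and their half-angles add:
R1*R2 = cos(a1 + a2) + sin(a1 + a2)*e12.
a1 + a2 = 26 + 5 = 31 deg
cos(31 deg) = 0.8572
sin(31 deg) = 0.5150
R1*R2 = 0.8572 + 0.5150*e12


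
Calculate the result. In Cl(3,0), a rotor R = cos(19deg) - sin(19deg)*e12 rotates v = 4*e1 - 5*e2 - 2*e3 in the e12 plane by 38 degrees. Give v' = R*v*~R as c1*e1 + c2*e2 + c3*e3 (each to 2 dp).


Rotor R = cos(19deg) - sin(19deg)*e12
Rotation angle theta = 2 * 19 = 38 degrees in the e12 plane (e1 -> e2).
The component perpendicular to the plane (e3) is invariant: v'_3 = v3 = -2.00
cos(38deg) = 0.7880, sin(38deg) = 0.6157
v'_1 = v1*cos(theta) - v2*sin(theta) = 4*0.7880 - (-5)*0.6157 = 6.23
v'_2 = v1*sin(theta) + v2*cos(theta) = 4*0.6157 + (-5)*0.7880 = -1.48
v' = 6.23*e1 - 1.48*e2 - 2.00*e3


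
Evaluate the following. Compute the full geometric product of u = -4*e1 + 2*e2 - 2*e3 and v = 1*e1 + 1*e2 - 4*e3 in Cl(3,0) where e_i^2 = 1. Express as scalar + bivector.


In Cl(3,0): e_i^2 = 1, e_ie_j = -e_je_i for i != j.
Scalar part = u . v = (-4)*1 + 2*1 + (-2)*(-4)
= -4 + 2 + 8 = 6
e12 coeff = (-4)*1 - 2*1 = -4 - 2 = -6
e13 coeff = (-4)*(-4) - (-2)*1 = 16 - (-2) = 18
e23 coeff = 2*(-4) - (-2)*1 = -8 - (-2) = -6
uv = 6 - 6*e12 + 18*e13 - 6*e23


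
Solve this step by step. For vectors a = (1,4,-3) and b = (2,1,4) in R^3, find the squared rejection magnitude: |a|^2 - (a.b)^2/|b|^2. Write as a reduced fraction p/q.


|a|^2 = 1^2 + 4^2 + (-3)^2 = 26
|b|^2 = 2^2 + 1^2 + 4^2 = 21
a . b = 1*2 + 4*1 + (-3)*4 = -6
(a.b)^2 = (-6)^2 = 36
|rej|^2 = 26 - 36/21
= (546 - 36)/21
= 510/21
In lowest terms: 170/7


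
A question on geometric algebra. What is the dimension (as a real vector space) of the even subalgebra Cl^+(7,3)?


Even subalgebra dimension = 2^(n-1)
n = 7 + 3 = 10
2^(10 - 1) = 2^9 = 512
Verification: sum of C(10,k) for even k = 1 + 45 + 210 + 210 + 45 + 1 = 512
Result = 512


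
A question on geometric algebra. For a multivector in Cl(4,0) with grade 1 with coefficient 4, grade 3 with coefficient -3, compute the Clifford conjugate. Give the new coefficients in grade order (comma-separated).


Clifford conjugate sign for grade k: (-1)^(k(k+1)/2)
Grade 1: (-1)^(1*2/2) = (-1)^1 = -1, coeff 4 -> -4
Grade 3: (-1)^(3*4/2) = (-1)^6 = 1, coeff -3 -> -3
Conjugated coefficients: -4, -3


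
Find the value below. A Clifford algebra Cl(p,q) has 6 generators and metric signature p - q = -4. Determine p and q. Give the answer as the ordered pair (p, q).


We need p + q = 6 and p - q = -4.
Adding: 2p = 6 + (-4) = 2, so p = 1.
Then q = 6 - 1 = 5.
(p, q) = (1, 5)


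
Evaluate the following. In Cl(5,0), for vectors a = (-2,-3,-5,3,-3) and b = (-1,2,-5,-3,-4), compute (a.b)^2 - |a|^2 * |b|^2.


a . b = (-2)*(-1) + (-3)*2 + (-5)*(-5) + 3*(-3) + (-3)*(-4)
= 2 + (-6) + 25 + (-9) + 12 = 24
|a|^2 = (-2)^2 + (-3)^2 + (-5)^2 + 3^2 + (-3)^2 = 56
|b|^2 = (-1)^2 + 2^2 + (-5)^2 + (-3)^2 + (-4)^2 = 55
(a.b)^2 = 24^2 = 576
|a|^2 * |b|^2 = 56 * 55 = 3080
Result = 576 - 3080 = -2504


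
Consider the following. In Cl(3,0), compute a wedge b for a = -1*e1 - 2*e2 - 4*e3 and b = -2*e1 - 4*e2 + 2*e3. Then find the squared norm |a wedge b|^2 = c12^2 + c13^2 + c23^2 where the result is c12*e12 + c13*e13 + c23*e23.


a wedge b = (a1*b2 - a2*b1)*e12 + (a1*b3 - a3*b1)*e13 + (a2*b3 - a3*b2)*e23
e12 coeff: (-1)*(-4) - (-2)*(-2) = 4 - 4 = 0
e13 coeff: (-1)*2 - (-4)*(-2) = -2 - 8 = -10
e23 coeff: (-2)*2 - (-4)*(-4) = -4 - 16 = -20
|a wedge b|^2 = 0^2 + (-10)^2 + (-20)^2
= 0 + 100 + 400
= 500


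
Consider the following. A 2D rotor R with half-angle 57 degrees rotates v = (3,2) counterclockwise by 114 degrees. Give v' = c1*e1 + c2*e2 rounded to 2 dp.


Rotor R = cos(57deg) - sin(57deg)*e12
Rotation angle theta = 2 * 57 = 114 degrees
v' = R*v*~R rotates v by theta.
cos(114deg) = -0.4067, sin(114deg) = 0.9135
v'_1 = 3*cos(114deg) - 2*sin(114deg)
= 3*(-0.4067) - 2*0.9135
= -3.05
v'_2 = 3*sin(114deg) + 2*cos(114deg)
= 3*0.9135 + 2*(-0.4067)
= 1.93
v' = -3.05*e1 + 1.93*e2


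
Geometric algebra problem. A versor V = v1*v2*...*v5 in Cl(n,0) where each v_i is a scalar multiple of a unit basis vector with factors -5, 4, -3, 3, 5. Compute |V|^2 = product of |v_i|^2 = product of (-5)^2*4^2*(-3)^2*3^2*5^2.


Each vector v_i has |v_i|^2 = s_i^2
Squared scales: (-5)^2 = 25, 4^2 = 16, (-3)^2 = 9, 3^2 = 9, 5^2 = 25
|V|^2 = 25 * 16 * 9 * 9 * 25
= 810000


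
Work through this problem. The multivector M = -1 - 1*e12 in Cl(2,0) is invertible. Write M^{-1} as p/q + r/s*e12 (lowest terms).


M = -1 - 1*e12, where e12^2 = -1.
Since M commutes with its reverse ~M = a - b*e12, M * ~M = a^2 - b^2*e12^2 = a^2 + b^2.
So M^{-1} = ~M / (a^2 + b^2) = (a - b*e12)/(a^2 + b^2).
a^2 + b^2 = 1 + 1 = 2
Scalar part = -1/2 = -1/2
Bivector coeff = 1/2 = 1/2
M^{-1} = -1/2 + 1/2*e12


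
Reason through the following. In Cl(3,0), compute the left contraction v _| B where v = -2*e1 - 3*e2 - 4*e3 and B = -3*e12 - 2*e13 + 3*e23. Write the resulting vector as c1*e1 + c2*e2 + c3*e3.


Left contraction v _| B = <vB>_1 (grade-1 part of the geometric product vB).
Using e1_|e12 = e2, e2_|e12 = -e1, e1_|e13 = e3, e3_|e13 = -e1, e2_|e23 = e3, e3_|e23 = -e2:
e1 coeff: -v2*b12 - v3*b13 = -(-3)*(-3) - (-4)*(-2) = -17
e2 coeff: v1*b12 - v3*b23 = (-2)*(-3) - (-4)*(3) = 18
e3 coeff: v1*b13 + v2*b23 = (-2)*(-2) + (-3)*(3) = -5
v _| B = -17*e1 + 18*e2 - 5*e3


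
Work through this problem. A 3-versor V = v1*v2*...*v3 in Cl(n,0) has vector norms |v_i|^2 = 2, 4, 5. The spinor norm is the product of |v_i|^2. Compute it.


Spinor norm N(V) = |v1|^2 * |v2|^2 * ... * |v3|^2
= 2 * 4 * 5
Running product: 2, 8, 40
N(V) = 40


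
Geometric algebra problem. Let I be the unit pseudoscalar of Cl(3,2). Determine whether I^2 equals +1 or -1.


The pseudoscalar I = e1...e_n (product of all n generators) of Cl(p,q) satisfies I^2 = (-1)^(q + n(n-1)/2).
p = 3, q = 2, n = p + q = 5
n(n-1)/2 = 5 * 4 / 2 = 10
Exponent = q + n(n-1)/2 = 2 + 10 = 12
I^2 = (-1)^12 = +1


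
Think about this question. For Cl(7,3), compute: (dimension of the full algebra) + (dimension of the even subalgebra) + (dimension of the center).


n = 7 + 3 = 10
Total dim = 2^10 = 1024
Even subalgebra dim = 2^9 = 512
n is even, so center dim = 1
Sum = 1024 + 512 + 1 = 1537


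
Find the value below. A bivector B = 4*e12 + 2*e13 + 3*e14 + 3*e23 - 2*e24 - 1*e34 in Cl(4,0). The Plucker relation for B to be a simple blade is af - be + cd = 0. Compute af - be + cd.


Plucker relation: af - be + cd
a*f = 4*(-1) = -4
b*e = 2*(-2) = -4
c*d = 3*3 = 9
af - be + cd = -4 - (-4) + 9
= 9


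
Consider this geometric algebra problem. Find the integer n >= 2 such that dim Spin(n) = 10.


dim Spin(n) = dim so(n) = n(n-1)/2.
Solve n(n-1)/2 = 10, i.e. n^2 - n - 20 = 0.
Discriminant = 1 + 8*10 = 81
n = (1 + sqrt(81))/2 = (1 + 9)/2 = 5


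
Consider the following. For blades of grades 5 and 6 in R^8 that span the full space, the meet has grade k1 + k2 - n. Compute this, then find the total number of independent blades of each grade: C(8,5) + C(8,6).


Meet grade = grade(A) + grade(B) - n
= 5 + 6 - 8 = 3
C(8,5) = 56
C(8,6) = 28
dim_A + dim_B = 56 + 28 = 84


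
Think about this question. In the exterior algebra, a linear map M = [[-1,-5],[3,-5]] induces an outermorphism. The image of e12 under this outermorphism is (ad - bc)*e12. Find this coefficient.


The outermorphism of a linear map f sends e1^e2 to f(e1)^f(e2).
f(e1) = -1*e1 + 3*e2
f(e2) = -5*e1 - 5*e2
f(e1) ^ f(e2) = (-1*e1 + 3*e2) ^ (-5*e1 - 5*e2)
= (-1)*(-5)*e12 + 3*(-5)*e21
= (5 - (-15))*e12
= 20*e12
Coefficient = 20


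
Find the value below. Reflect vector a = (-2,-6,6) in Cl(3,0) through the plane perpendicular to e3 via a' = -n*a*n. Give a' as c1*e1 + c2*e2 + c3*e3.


Reflection formula: a' = -n*a*n, with n = e3 (unit vector, n^2 = 1).
For reflection through hyperplane perp to e3:
The component along e3 flips sign, others stay.
a = (-2, -6, 6)
a' = (-2, -6, -6)
a' = -2*e1 - 6*e2 - 6*e3


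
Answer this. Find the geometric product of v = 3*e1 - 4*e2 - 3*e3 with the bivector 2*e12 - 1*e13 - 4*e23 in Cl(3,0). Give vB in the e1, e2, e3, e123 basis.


vB has grade-1 (vector) and grade-3 (trivector) parts: vB = (v _| B) + (v ^ B).
Vector part <vB>_1:
  e1: -v2*b12 - v3*b13 = -(-4)*(2) - (-3)*(-1) = 5
  e2: v1*b12 - v3*b23 = (3)*(2) - (-3)*(-4) = -6
  e3: v1*b13 + v2*b23 = (3)*(-1) + (-4)*(-4) = 13
Trivector part <vB>_3:
  e123: v1*b23 - v2*b13 + v3*b12 = (3)*(-4) - (-4)*(-1) + (-3)*(2) = -22
vB = 5*e1 - 6*e2 + 13*e3 - 22*e123


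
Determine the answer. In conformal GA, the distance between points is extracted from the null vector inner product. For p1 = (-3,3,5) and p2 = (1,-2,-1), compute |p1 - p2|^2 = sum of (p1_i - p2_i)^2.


p1 - p2 = (-4, 5, 6)
|p1 - p2|^2 = (-4)^2 + 5^2 + 6^2
= 16 + 25 + 36
= 77


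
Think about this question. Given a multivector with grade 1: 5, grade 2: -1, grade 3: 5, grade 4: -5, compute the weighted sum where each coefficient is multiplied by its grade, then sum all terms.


Grade-weighted sum = sum of grade_k * coefficient_k
1*5 = 5
2*(-1) = -2
3*5 = 15
4*(-5) = -20
Total = 5 + (-2) + 15 + (-20) = -2


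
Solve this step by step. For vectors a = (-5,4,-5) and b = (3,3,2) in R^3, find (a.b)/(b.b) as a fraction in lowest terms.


Projection coefficient = (a . b) / (b . b)
a . b = (-5)*3 + 4*3 + (-5)*2
= -15 + 12 + (-10) = -13
b . b = 3^2 + 3^2 + 2^2
= 9 + 9 + 4 = 22
Coefficient = -13/22
In lowest terms: -13/22


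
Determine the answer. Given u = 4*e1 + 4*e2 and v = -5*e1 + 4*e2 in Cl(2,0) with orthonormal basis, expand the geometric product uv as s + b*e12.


Expand: (4*e1 + 4*e2)(-5*e1 + 4*e2)
= 4*(-5)*e1e1 + 4*4*e1e2 + 4*(-5)*e2e1 + 4*4*e2e2
Using e1^2 = e2^2 = 1, e2e1 = -e1e2:
Scalar part s = 4*(-5) + 4*4 = -20 + 16 = -4
Bivector part b = 4*4 - 4*(-5) = 16 - (-20) = 36
uv = -4 + 36*e12


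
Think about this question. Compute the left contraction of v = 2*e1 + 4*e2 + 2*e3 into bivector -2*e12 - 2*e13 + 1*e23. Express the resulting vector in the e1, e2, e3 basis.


Left contraction v _| B = <vB>_1 (grade-1 part of the geometric product vB).
Using e1_|e12 = e2, e2_|e12 = -e1, e1_|e13 = e3, e3_|e13 = -e1, e2_|e23 = e3, e3_|e23 = -e2:
e1 coeff: -v2*b12 - v3*b13 = -(4)*(-2) - (2)*(-2) = 12
e2 coeff: v1*b12 - v3*b23 = (2)*(-2) - (2)*(1) = -6
e3 coeff: v1*b13 + v2*b23 = (2)*(-2) + (4)*(1) = 0
v _| B = 12*e1 - 6*e2 + 0*e3
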